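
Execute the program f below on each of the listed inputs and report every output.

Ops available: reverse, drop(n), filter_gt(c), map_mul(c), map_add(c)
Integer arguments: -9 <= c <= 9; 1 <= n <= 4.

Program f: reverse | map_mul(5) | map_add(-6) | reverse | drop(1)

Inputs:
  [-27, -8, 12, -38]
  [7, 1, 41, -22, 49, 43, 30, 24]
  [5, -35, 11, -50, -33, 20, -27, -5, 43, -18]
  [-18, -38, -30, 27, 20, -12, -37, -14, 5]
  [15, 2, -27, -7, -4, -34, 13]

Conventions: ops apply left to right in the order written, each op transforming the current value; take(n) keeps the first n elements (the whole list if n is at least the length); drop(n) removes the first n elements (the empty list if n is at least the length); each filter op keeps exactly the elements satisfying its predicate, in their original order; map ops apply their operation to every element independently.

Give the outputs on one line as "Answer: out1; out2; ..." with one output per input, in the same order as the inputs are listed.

Execution, op by op:
  [-27, -8, 12, -38] -> [-38, 12, -8, -27] -> [-190, 60, -40, -135] -> [-196, 54, -46, -141] -> [-141, -46, 54, -196] -> [-46, 54, -196]
  [7, 1, 41, -22, 49, 43, 30, 24] -> [24, 30, 43, 49, -22, 41, 1, 7] -> [120, 150, 215, 245, -110, 205, 5, 35] -> [114, 144, 209, 239, -116, 199, -1, 29] -> [29, -1, 199, -116, 239, 209, 144, 114] -> [-1, 199, -116, 239, 209, 144, 114]
  [5, -35, 11, -50, -33, 20, -27, -5, 43, -18] -> [-18, 43, -5, -27, 20, -33, -50, 11, -35, 5] -> [-90, 215, -25, -135, 100, -165, -250, 55, -175, 25] -> [-96, 209, -31, -141, 94, -171, -256, 49, -181, 19] -> [19, -181, 49, -256, -171, 94, -141, -31, 209, -96] -> [-181, 49, -256, -171, 94, -141, -31, 209, -96]
  [-18, -38, -30, 27, 20, -12, -37, -14, 5] -> [5, -14, -37, -12, 20, 27, -30, -38, -18] -> [25, -70, -185, -60, 100, 135, -150, -190, -90] -> [19, -76, -191, -66, 94, 129, -156, -196, -96] -> [-96, -196, -156, 129, 94, -66, -191, -76, 19] -> [-196, -156, 129, 94, -66, -191, -76, 19]
  [15, 2, -27, -7, -4, -34, 13] -> [13, -34, -4, -7, -27, 2, 15] -> [65, -170, -20, -35, -135, 10, 75] -> [59, -176, -26, -41, -141, 4, 69] -> [69, 4, -141, -41, -26, -176, 59] -> [4, -141, -41, -26, -176, 59]

[-46, 54, -196]; [-1, 199, -116, 239, 209, 144, 114]; [-181, 49, -256, -171, 94, -141, -31, 209, -96]; [-196, -156, 129, 94, -66, -191, -76, 19]; [4, -141, -41, -26, -176, 59]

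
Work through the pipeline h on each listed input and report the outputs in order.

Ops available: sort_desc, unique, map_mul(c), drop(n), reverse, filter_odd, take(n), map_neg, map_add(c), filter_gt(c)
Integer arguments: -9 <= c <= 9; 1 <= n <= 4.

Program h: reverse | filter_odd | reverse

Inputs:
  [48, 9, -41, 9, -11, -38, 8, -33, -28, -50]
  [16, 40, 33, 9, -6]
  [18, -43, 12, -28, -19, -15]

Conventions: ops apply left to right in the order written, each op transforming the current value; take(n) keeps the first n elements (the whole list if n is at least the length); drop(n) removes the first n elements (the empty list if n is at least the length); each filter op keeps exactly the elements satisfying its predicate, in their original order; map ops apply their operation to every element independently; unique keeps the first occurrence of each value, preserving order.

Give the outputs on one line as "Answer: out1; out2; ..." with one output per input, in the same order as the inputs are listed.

Execution, op by op:
  [48, 9, -41, 9, -11, -38, 8, -33, -28, -50] -> [-50, -28, -33, 8, -38, -11, 9, -41, 9, 48] -> [-33, -11, 9, -41, 9] -> [9, -41, 9, -11, -33]
  [16, 40, 33, 9, -6] -> [-6, 9, 33, 40, 16] -> [9, 33] -> [33, 9]
  [18, -43, 12, -28, -19, -15] -> [-15, -19, -28, 12, -43, 18] -> [-15, -19, -43] -> [-43, -19, -15]

[9, -41, 9, -11, -33]; [33, 9]; [-43, -19, -15]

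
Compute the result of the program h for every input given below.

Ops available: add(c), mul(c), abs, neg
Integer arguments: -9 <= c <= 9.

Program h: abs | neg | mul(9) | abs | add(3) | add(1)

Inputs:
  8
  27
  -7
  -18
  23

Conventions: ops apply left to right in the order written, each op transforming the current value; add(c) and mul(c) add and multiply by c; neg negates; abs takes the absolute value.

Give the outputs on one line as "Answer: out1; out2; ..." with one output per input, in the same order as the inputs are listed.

Execution, op by op:
  8 -> 8 -> -8 -> -72 -> 72 -> 75 -> 76
  27 -> 27 -> -27 -> -243 -> 243 -> 246 -> 247
  -7 -> 7 -> -7 -> -63 -> 63 -> 66 -> 67
  -18 -> 18 -> -18 -> -162 -> 162 -> 165 -> 166
  23 -> 23 -> -23 -> -207 -> 207 -> 210 -> 211

76; 247; 67; 166; 211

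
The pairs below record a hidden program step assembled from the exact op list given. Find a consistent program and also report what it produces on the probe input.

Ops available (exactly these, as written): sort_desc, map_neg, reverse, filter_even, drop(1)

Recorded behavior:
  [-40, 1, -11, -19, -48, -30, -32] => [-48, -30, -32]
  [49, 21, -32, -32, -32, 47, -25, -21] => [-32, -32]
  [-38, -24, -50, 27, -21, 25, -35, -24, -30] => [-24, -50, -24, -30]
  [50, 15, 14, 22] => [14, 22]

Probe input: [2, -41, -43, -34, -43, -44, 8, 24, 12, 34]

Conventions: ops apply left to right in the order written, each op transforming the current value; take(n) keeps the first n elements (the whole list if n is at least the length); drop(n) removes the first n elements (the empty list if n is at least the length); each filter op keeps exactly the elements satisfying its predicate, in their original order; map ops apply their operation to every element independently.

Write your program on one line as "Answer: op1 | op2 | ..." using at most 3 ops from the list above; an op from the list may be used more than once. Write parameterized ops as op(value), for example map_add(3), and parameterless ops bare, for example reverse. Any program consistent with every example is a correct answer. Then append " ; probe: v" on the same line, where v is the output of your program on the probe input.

filter_even | drop(1) ; probe: [-34, -44, 8, 24, 12, 34]

Check, running the answer program on each example:
  [-40, 1, -11, -19, -48, -30, -32] -> [-40, -48, -30, -32] -> [-48, -30, -32]
  [49, 21, -32, -32, -32, 47, -25, -21] -> [-32, -32, -32] -> [-32, -32]
  [-38, -24, -50, 27, -21, 25, -35, -24, -30] -> [-38, -24, -50, -24, -30] -> [-24, -50, -24, -30]
  [50, 15, 14, 22] -> [50, 14, 22] -> [14, 22]
  probe: [2, -41, -43, -34, -43, -44, 8, 24, 12, 34] -> [2, -34, -44, 8, 24, 12, 34] -> [-34, -44, 8, 24, 12, 34]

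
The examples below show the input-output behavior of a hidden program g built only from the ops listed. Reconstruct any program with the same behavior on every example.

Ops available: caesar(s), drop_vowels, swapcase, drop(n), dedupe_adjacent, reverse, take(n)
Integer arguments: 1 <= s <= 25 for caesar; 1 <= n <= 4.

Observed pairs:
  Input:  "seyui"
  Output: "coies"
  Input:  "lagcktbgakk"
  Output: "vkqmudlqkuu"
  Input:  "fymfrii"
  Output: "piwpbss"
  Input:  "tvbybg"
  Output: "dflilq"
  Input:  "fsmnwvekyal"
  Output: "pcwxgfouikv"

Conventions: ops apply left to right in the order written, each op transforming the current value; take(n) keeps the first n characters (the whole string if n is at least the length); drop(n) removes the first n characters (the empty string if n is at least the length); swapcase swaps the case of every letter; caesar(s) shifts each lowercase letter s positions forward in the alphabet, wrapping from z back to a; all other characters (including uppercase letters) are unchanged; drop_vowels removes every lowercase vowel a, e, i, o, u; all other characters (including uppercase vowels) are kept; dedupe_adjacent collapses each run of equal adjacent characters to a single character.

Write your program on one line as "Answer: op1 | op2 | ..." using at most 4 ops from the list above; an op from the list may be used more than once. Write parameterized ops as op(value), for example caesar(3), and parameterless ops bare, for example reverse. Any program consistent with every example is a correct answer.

caesar(7) | caesar(15) | caesar(14)

Check, running the answer program on each example:
  "seyui" -> "zlfbp" -> "oauqe" -> "coies"
  "lagcktbgakk" -> "shnjrainhrr" -> "hwcygpxcwgg" -> "vkqmudlqkuu"
  "fymfrii" -> "mftmypp" -> "buibnee" -> "piwpbss"
  "tvbybg" -> "acifin" -> "prxuxc" -> "dflilq"
  "fsmnwvekyal" -> "mztudclrfhs" -> "boijsraguwh" -> "pcwxgfouikv"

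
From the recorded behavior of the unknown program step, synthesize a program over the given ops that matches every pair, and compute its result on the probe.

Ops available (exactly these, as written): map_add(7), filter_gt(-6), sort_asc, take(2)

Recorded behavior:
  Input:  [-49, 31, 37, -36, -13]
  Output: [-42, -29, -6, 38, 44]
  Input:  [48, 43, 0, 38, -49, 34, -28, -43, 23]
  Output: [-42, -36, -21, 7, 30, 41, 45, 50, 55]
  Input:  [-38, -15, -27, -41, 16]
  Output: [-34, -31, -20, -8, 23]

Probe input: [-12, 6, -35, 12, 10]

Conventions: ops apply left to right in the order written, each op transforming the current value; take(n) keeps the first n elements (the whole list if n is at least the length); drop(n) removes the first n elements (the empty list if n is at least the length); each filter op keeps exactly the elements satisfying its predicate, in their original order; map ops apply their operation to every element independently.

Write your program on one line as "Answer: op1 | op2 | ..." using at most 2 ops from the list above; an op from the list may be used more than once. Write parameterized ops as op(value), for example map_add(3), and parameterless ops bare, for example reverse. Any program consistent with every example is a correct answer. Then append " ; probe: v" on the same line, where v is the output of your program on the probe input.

map_add(7) | sort_asc ; probe: [-28, -5, 13, 17, 19]

Check, running the answer program on each example:
  [-49, 31, 37, -36, -13] -> [-42, 38, 44, -29, -6] -> [-42, -29, -6, 38, 44]
  [48, 43, 0, 38, -49, 34, -28, -43, 23] -> [55, 50, 7, 45, -42, 41, -21, -36, 30] -> [-42, -36, -21, 7, 30, 41, 45, 50, 55]
  [-38, -15, -27, -41, 16] -> [-31, -8, -20, -34, 23] -> [-34, -31, -20, -8, 23]
  probe: [-12, 6, -35, 12, 10] -> [-5, 13, -28, 19, 17] -> [-28, -5, 13, 17, 19]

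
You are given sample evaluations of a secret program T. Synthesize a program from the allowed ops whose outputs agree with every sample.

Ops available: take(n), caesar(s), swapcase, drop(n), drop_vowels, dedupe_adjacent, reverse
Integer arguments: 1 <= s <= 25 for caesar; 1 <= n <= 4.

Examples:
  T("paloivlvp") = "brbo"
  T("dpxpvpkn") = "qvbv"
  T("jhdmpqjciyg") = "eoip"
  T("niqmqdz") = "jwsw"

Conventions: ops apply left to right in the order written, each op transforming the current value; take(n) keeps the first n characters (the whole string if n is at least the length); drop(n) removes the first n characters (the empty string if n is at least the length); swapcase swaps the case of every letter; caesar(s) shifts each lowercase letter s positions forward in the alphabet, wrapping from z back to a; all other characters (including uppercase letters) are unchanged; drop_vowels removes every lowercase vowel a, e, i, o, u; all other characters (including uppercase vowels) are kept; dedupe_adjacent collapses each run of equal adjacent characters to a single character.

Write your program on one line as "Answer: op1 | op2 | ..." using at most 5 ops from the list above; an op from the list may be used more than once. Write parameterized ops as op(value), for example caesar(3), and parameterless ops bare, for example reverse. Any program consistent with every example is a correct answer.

reverse | caesar(6) | drop(1) | take(4)

Check, running the answer program on each example:
  "paloivlvp" -> "pvlviolap" -> "vbrbourgv" -> "brbourgv" -> "brbo"
  "dpxpvpkn" -> "nkpvpxpd" -> "tqvbvdvj" -> "qvbvdvj" -> "qvbv"
  "jhdmpqjciyg" -> "gyicjqpmdhj" -> "meoipwvsjnp" -> "eoipwvsjnp" -> "eoip"
  "niqmqdz" -> "zdqmqin" -> "fjwswot" -> "jwswot" -> "jwsw"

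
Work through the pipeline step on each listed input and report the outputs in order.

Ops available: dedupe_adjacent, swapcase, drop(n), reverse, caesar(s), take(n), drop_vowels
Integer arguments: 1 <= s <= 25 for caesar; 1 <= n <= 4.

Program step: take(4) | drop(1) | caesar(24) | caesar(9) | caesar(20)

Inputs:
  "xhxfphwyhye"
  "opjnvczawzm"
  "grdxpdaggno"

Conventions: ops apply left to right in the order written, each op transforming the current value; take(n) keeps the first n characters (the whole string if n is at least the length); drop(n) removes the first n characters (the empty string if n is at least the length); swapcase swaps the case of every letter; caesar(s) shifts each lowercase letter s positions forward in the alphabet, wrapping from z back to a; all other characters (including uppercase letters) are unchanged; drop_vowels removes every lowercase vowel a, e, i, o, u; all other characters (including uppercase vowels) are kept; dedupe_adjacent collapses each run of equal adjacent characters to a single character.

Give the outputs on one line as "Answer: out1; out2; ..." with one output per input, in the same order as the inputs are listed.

Execution, op by op:
  "xhxfphwyhye" -> "xhxf" -> "hxf" -> "fvd" -> "oem" -> "iyg"
  "opjnvczawzm" -> "opjn" -> "pjn" -> "nhl" -> "wqu" -> "qko"
  "grdxpdaggno" -> "grdx" -> "rdx" -> "pbv" -> "yke" -> "sey"

"iyg"; "qko"; "sey"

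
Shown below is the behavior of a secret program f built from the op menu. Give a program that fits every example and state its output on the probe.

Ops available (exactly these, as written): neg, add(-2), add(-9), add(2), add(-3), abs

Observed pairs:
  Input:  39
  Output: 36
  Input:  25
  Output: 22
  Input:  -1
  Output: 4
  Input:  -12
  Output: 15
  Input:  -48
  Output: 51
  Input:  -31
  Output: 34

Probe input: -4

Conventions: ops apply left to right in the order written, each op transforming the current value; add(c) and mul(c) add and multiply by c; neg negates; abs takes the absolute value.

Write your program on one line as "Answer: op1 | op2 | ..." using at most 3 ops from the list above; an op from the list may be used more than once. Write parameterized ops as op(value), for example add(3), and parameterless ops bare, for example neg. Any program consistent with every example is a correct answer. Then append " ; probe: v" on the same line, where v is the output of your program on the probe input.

add(-3) | neg | abs ; probe: 7

Check, running the answer program on each example:
  39 -> 36 -> -36 -> 36
  25 -> 22 -> -22 -> 22
  -1 -> -4 -> 4 -> 4
  -12 -> -15 -> 15 -> 15
  -48 -> -51 -> 51 -> 51
  -31 -> -34 -> 34 -> 34
  probe: -4 -> -7 -> 7 -> 7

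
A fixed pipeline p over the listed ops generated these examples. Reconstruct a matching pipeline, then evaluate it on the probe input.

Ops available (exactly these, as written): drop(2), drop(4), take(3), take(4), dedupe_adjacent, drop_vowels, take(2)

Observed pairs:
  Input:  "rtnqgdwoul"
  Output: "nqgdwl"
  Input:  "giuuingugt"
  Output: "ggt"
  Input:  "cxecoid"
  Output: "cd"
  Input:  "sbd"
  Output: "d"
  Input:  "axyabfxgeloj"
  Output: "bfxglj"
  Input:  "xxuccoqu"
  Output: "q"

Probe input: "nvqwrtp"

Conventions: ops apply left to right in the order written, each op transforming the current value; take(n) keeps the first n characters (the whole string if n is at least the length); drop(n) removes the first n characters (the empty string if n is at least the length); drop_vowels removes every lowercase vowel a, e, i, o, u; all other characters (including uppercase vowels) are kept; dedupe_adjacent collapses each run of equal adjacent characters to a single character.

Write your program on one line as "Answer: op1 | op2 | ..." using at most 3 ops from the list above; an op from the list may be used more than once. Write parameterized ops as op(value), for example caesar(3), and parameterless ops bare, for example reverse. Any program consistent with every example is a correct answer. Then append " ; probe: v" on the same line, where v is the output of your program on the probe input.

dedupe_adjacent | drop_vowels | drop(2) ; probe: "qwrtp"

Check, running the answer program on each example:
  "rtnqgdwoul" -> "rtnqgdwoul" -> "rtnqgdwl" -> "nqgdwl"
  "giuuingugt" -> "giuingugt" -> "gnggt" -> "ggt"
  "cxecoid" -> "cxecoid" -> "cxcd" -> "cd"
  "sbd" -> "sbd" -> "sbd" -> "d"
  "axyabfxgeloj" -> "axyabfxgeloj" -> "xybfxglj" -> "bfxglj"
  "xxuccoqu" -> "xucoqu" -> "xcq" -> "q"
  probe: "nvqwrtp" -> "nvqwrtp" -> "nvqwrtp" -> "qwrtp"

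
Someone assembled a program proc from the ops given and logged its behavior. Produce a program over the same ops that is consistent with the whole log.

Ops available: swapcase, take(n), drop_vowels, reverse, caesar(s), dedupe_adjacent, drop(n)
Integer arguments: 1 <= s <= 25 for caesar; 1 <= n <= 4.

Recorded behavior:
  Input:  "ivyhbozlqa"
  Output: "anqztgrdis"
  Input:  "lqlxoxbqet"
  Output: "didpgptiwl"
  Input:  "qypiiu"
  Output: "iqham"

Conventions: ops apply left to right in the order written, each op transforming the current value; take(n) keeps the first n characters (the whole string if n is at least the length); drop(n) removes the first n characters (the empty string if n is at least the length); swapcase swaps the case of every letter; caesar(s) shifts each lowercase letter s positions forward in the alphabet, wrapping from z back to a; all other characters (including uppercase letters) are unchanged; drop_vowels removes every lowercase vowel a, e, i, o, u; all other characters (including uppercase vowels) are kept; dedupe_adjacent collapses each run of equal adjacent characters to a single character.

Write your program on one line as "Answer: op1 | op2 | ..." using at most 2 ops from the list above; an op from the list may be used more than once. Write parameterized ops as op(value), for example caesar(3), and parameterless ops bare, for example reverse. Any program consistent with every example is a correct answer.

caesar(18) | dedupe_adjacent

Check, running the answer program on each example:
  "ivyhbozlqa" -> "anqztgrdis" -> "anqztgrdis"
  "lqlxoxbqet" -> "didpgptiwl" -> "didpgptiwl"
  "qypiiu" -> "iqhaam" -> "iqham"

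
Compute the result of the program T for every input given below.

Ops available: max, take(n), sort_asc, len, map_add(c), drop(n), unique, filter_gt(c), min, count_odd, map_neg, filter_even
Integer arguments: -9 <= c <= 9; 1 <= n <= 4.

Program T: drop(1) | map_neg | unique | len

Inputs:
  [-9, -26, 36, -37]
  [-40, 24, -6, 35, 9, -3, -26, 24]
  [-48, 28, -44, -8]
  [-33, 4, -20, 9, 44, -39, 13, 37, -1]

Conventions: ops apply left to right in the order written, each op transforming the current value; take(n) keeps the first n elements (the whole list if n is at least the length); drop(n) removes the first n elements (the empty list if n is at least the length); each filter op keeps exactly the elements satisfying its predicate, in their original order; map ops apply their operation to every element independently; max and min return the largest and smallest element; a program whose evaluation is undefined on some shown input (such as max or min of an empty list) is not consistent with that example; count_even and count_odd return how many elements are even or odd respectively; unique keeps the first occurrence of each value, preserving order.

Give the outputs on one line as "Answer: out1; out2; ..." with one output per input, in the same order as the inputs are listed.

Execution, op by op:
  [-9, -26, 36, -37] -> [-26, 36, -37] -> [26, -36, 37] -> [26, -36, 37] -> 3
  [-40, 24, -6, 35, 9, -3, -26, 24] -> [24, -6, 35, 9, -3, -26, 24] -> [-24, 6, -35, -9, 3, 26, -24] -> [-24, 6, -35, -9, 3, 26] -> 6
  [-48, 28, -44, -8] -> [28, -44, -8] -> [-28, 44, 8] -> [-28, 44, 8] -> 3
  [-33, 4, -20, 9, 44, -39, 13, 37, -1] -> [4, -20, 9, 44, -39, 13, 37, -1] -> [-4, 20, -9, -44, 39, -13, -37, 1] -> [-4, 20, -9, -44, 39, -13, -37, 1] -> 8

3; 6; 3; 8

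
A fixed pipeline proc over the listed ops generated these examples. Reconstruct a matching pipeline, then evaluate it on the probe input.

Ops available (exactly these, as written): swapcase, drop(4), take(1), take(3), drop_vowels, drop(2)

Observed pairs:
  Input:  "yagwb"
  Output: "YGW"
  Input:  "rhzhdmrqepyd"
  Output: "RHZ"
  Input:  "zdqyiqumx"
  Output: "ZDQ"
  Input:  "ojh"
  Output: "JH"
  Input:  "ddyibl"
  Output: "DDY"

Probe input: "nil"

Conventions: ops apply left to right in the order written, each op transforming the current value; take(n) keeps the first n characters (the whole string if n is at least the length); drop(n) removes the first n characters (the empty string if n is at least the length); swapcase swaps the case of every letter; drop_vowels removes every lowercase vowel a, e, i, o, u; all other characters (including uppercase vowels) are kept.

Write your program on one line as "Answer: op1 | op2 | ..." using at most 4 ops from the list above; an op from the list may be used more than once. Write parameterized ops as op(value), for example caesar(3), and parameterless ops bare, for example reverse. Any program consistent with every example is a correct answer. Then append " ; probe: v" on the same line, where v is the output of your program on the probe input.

drop_vowels | swapcase | take(3) ; probe: "NL"

Check, running the answer program on each example:
  "yagwb" -> "ygwb" -> "YGWB" -> "YGW"
  "rhzhdmrqepyd" -> "rhzhdmrqpyd" -> "RHZHDMRQPYD" -> "RHZ"
  "zdqyiqumx" -> "zdqyqmx" -> "ZDQYQMX" -> "ZDQ"
  "ojh" -> "jh" -> "JH" -> "JH"
  "ddyibl" -> "ddybl" -> "DDYBL" -> "DDY"
  probe: "nil" -> "nl" -> "NL" -> "NL"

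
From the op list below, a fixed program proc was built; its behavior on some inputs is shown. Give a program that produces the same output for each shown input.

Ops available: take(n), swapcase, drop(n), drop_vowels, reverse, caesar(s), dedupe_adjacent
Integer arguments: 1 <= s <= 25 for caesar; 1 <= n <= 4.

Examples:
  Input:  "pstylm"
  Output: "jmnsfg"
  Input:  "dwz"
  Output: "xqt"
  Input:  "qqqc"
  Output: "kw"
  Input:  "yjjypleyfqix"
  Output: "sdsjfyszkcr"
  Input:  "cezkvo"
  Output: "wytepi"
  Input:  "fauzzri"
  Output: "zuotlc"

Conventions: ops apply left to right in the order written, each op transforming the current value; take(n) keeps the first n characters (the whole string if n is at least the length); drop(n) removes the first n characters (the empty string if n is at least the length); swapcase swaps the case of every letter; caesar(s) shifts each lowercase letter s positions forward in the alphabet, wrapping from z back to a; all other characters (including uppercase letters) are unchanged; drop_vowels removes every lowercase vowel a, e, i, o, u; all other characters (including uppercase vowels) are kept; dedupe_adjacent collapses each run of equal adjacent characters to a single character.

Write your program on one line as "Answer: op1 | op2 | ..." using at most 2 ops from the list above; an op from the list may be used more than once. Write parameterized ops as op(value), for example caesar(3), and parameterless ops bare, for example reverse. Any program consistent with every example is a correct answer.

caesar(20) | dedupe_adjacent

Check, running the answer program on each example:
  "pstylm" -> "jmnsfg" -> "jmnsfg"
  "dwz" -> "xqt" -> "xqt"
  "qqqc" -> "kkkw" -> "kw"
  "yjjypleyfqix" -> "sddsjfyszkcr" -> "sdsjfyszkcr"
  "cezkvo" -> "wytepi" -> "wytepi"
  "fauzzri" -> "zuottlc" -> "zuotlc"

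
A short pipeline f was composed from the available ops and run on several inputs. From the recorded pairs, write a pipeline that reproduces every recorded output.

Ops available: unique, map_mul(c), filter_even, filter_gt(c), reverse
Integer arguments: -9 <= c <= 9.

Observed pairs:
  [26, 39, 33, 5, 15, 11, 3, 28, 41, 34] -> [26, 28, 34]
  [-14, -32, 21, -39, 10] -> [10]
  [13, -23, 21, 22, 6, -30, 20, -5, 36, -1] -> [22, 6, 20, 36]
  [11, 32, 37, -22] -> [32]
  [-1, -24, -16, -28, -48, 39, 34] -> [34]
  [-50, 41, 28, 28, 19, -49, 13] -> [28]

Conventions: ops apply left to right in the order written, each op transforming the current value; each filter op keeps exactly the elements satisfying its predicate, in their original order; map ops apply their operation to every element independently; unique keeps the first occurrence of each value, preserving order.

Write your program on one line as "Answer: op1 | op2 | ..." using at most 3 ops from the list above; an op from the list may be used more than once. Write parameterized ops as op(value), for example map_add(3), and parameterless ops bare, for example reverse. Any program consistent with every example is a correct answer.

filter_gt(-3) | unique | filter_even

Check, running the answer program on each example:
  [26, 39, 33, 5, 15, 11, 3, 28, 41, 34] -> [26, 39, 33, 5, 15, 11, 3, 28, 41, 34] -> [26, 39, 33, 5, 15, 11, 3, 28, 41, 34] -> [26, 28, 34]
  [-14, -32, 21, -39, 10] -> [21, 10] -> [21, 10] -> [10]
  [13, -23, 21, 22, 6, -30, 20, -5, 36, -1] -> [13, 21, 22, 6, 20, 36, -1] -> [13, 21, 22, 6, 20, 36, -1] -> [22, 6, 20, 36]
  [11, 32, 37, -22] -> [11, 32, 37] -> [11, 32, 37] -> [32]
  [-1, -24, -16, -28, -48, 39, 34] -> [-1, 39, 34] -> [-1, 39, 34] -> [34]
  [-50, 41, 28, 28, 19, -49, 13] -> [41, 28, 28, 19, 13] -> [41, 28, 19, 13] -> [28]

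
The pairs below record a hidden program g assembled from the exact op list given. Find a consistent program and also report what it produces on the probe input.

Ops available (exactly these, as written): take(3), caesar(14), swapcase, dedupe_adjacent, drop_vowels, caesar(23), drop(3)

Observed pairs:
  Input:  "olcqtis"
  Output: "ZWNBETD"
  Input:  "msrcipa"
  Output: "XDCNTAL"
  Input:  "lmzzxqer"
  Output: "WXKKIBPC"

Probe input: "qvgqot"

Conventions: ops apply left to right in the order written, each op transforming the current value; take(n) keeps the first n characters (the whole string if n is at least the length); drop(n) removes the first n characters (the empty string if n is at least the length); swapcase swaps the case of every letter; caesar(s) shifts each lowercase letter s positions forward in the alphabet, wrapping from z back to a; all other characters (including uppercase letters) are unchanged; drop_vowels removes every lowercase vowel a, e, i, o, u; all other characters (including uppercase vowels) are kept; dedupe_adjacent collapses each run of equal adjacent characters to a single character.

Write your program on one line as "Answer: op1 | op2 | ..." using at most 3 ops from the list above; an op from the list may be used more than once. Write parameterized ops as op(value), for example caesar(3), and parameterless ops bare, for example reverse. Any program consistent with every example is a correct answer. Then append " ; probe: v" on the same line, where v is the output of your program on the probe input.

caesar(14) | caesar(23) | swapcase ; probe: "BGRBZE"

Check, running the answer program on each example:
  "olcqtis" -> "czqehwg" -> "zwnbetd" -> "ZWNBETD"
  "msrcipa" -> "agfqwdo" -> "xdcntal" -> "XDCNTAL"
  "lmzzxqer" -> "zannlesf" -> "wxkkibpc" -> "WXKKIBPC"
  probe: "qvgqot" -> "ejuech" -> "bgrbze" -> "BGRBZE"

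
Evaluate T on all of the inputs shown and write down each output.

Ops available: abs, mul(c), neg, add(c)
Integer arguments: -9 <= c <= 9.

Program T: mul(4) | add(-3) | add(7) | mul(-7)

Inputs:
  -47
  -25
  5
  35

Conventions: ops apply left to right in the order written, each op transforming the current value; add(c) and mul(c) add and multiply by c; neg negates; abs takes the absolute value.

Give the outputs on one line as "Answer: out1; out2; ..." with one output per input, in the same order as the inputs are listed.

1288; 672; -168; -1008

Execution, op by op:
  -47 -> -188 -> -191 -> -184 -> 1288
  -25 -> -100 -> -103 -> -96 -> 672
  5 -> 20 -> 17 -> 24 -> -168
  35 -> 140 -> 137 -> 144 -> -1008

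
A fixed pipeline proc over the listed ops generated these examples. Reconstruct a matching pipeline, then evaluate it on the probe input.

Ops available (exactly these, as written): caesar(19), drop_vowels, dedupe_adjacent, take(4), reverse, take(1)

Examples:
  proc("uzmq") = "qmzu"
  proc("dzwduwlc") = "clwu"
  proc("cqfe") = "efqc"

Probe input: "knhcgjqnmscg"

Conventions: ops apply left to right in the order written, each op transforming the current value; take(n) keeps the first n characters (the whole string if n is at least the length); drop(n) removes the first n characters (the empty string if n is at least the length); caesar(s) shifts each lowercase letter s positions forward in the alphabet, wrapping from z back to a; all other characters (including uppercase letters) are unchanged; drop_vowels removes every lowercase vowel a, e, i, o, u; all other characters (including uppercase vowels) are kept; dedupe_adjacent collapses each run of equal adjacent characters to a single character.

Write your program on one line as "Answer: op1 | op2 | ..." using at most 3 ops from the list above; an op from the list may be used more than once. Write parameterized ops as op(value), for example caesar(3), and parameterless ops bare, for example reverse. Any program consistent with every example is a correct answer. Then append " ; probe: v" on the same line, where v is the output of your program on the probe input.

reverse | take(4) ; probe: "gcsm"

Check, running the answer program on each example:
  "uzmq" -> "qmzu" -> "qmzu"
  "dzwduwlc" -> "clwudwzd" -> "clwu"
  "cqfe" -> "efqc" -> "efqc"
  probe: "knhcgjqnmscg" -> "gcsmnqjgchnk" -> "gcsm"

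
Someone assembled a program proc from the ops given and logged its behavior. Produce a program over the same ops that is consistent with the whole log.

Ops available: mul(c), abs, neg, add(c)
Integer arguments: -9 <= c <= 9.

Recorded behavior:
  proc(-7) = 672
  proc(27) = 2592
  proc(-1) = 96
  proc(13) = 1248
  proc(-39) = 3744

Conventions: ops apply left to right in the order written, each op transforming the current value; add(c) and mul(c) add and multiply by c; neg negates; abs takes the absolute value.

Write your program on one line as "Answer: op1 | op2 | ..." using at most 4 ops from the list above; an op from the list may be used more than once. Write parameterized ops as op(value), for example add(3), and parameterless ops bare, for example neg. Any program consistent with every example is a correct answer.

abs | mul(-8) | mul(-6) | mul(2)

Check, running the answer program on each example:
  -7 -> 7 -> -56 -> 336 -> 672
  27 -> 27 -> -216 -> 1296 -> 2592
  -1 -> 1 -> -8 -> 48 -> 96
  13 -> 13 -> -104 -> 624 -> 1248
  -39 -> 39 -> -312 -> 1872 -> 3744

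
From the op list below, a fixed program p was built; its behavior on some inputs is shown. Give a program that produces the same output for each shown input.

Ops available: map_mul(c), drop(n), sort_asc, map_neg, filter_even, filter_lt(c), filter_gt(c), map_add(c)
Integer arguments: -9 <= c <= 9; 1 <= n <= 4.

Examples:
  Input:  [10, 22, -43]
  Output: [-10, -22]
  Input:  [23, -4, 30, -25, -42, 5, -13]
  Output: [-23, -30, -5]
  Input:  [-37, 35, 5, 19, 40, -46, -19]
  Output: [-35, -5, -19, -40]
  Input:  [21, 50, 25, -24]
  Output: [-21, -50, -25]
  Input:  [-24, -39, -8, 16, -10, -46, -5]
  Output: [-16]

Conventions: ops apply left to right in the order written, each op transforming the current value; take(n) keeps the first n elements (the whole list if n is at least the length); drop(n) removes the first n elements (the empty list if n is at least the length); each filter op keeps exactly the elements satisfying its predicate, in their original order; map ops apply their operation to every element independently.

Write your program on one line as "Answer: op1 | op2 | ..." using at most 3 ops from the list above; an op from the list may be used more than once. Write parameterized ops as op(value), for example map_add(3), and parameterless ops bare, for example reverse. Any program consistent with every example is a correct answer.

filter_gt(3) | map_neg

Check, running the answer program on each example:
  [10, 22, -43] -> [10, 22] -> [-10, -22]
  [23, -4, 30, -25, -42, 5, -13] -> [23, 30, 5] -> [-23, -30, -5]
  [-37, 35, 5, 19, 40, -46, -19] -> [35, 5, 19, 40] -> [-35, -5, -19, -40]
  [21, 50, 25, -24] -> [21, 50, 25] -> [-21, -50, -25]
  [-24, -39, -8, 16, -10, -46, -5] -> [16] -> [-16]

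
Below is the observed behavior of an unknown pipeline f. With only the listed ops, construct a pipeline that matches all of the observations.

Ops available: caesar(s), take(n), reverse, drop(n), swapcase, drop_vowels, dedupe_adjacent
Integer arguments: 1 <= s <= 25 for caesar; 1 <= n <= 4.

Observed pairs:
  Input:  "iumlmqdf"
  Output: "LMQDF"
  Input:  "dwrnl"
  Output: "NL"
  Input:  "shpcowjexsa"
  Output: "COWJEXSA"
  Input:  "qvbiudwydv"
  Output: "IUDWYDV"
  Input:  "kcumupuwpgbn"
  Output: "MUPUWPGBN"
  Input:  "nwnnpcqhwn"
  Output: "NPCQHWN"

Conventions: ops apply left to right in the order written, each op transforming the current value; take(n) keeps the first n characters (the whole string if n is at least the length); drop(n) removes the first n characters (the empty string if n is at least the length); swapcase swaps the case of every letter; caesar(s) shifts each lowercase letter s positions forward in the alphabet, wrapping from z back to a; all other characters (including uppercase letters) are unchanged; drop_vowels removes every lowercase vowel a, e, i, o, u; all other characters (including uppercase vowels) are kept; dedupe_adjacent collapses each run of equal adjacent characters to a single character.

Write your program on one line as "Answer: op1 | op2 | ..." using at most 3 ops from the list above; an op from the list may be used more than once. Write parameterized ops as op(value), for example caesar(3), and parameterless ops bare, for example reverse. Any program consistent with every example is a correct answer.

drop(3) | swapcase

Check, running the answer program on each example:
  "iumlmqdf" -> "lmqdf" -> "LMQDF"
  "dwrnl" -> "nl" -> "NL"
  "shpcowjexsa" -> "cowjexsa" -> "COWJEXSA"
  "qvbiudwydv" -> "iudwydv" -> "IUDWYDV"
  "kcumupuwpgbn" -> "mupuwpgbn" -> "MUPUWPGBN"
  "nwnnpcqhwn" -> "npcqhwn" -> "NPCQHWN"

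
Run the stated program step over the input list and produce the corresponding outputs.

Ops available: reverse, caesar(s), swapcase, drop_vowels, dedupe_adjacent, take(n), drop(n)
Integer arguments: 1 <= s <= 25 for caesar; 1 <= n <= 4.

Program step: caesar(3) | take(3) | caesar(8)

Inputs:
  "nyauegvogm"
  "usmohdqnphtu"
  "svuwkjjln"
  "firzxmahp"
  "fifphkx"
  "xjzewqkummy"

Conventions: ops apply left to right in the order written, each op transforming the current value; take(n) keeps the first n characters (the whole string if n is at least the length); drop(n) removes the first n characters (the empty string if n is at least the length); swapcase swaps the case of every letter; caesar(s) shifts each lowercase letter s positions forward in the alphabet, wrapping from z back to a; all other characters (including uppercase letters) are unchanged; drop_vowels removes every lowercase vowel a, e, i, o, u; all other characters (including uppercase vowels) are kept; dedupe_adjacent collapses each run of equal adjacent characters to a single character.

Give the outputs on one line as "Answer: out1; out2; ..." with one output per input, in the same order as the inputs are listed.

"yjl"; "fdx"; "dgf"; "qtc"; "qtq"; "iuk"

Execution, op by op:
  "nyauegvogm" -> "qbdxhjyrjp" -> "qbd" -> "yjl"
  "usmohdqnphtu" -> "xvprkgtqskwx" -> "xvp" -> "fdx"
  "svuwkjjln" -> "vyxznmmoq" -> "vyx" -> "dgf"
  "firzxmahp" -> "ilucapdks" -> "ilu" -> "qtc"
  "fifphkx" -> "iliskna" -> "ili" -> "qtq"
  "xjzewqkummy" -> "amchztnxppb" -> "amc" -> "iuk"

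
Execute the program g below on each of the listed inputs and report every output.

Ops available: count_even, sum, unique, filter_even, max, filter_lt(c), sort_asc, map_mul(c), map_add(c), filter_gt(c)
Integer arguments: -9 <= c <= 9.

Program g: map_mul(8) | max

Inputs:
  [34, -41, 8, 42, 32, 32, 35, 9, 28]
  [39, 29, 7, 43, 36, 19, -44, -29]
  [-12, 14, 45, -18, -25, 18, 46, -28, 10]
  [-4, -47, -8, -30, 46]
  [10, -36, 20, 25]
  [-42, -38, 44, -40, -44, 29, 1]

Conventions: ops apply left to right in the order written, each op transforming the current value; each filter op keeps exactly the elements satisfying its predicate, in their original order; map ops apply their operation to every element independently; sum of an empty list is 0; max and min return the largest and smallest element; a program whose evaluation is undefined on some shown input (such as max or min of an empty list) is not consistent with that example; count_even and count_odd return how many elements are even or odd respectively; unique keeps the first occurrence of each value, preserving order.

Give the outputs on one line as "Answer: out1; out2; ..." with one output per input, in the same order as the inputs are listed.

Execution, op by op:
  [34, -41, 8, 42, 32, 32, 35, 9, 28] -> [272, -328, 64, 336, 256, 256, 280, 72, 224] -> 336
  [39, 29, 7, 43, 36, 19, -44, -29] -> [312, 232, 56, 344, 288, 152, -352, -232] -> 344
  [-12, 14, 45, -18, -25, 18, 46, -28, 10] -> [-96, 112, 360, -144, -200, 144, 368, -224, 80] -> 368
  [-4, -47, -8, -30, 46] -> [-32, -376, -64, -240, 368] -> 368
  [10, -36, 20, 25] -> [80, -288, 160, 200] -> 200
  [-42, -38, 44, -40, -44, 29, 1] -> [-336, -304, 352, -320, -352, 232, 8] -> 352

336; 344; 368; 368; 200; 352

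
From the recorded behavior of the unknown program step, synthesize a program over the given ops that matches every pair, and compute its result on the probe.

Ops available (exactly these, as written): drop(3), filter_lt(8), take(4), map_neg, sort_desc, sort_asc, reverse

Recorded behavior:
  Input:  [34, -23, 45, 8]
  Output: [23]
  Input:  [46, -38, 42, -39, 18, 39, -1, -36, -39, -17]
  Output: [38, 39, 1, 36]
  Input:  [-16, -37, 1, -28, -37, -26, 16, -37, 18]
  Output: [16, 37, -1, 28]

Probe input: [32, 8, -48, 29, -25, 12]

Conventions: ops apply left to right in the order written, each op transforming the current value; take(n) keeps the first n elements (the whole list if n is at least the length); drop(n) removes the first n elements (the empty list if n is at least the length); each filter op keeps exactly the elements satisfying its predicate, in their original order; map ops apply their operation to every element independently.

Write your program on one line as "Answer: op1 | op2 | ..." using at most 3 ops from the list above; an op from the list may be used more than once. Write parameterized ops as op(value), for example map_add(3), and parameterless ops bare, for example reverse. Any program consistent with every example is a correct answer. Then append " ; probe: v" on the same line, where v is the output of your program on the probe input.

filter_lt(8) | map_neg | take(4) ; probe: [48, 25]

Check, running the answer program on each example:
  [34, -23, 45, 8] -> [-23] -> [23] -> [23]
  [46, -38, 42, -39, 18, 39, -1, -36, -39, -17] -> [-38, -39, -1, -36, -39, -17] -> [38, 39, 1, 36, 39, 17] -> [38, 39, 1, 36]
  [-16, -37, 1, -28, -37, -26, 16, -37, 18] -> [-16, -37, 1, -28, -37, -26, -37] -> [16, 37, -1, 28, 37, 26, 37] -> [16, 37, -1, 28]
  probe: [32, 8, -48, 29, -25, 12] -> [-48, -25] -> [48, 25] -> [48, 25]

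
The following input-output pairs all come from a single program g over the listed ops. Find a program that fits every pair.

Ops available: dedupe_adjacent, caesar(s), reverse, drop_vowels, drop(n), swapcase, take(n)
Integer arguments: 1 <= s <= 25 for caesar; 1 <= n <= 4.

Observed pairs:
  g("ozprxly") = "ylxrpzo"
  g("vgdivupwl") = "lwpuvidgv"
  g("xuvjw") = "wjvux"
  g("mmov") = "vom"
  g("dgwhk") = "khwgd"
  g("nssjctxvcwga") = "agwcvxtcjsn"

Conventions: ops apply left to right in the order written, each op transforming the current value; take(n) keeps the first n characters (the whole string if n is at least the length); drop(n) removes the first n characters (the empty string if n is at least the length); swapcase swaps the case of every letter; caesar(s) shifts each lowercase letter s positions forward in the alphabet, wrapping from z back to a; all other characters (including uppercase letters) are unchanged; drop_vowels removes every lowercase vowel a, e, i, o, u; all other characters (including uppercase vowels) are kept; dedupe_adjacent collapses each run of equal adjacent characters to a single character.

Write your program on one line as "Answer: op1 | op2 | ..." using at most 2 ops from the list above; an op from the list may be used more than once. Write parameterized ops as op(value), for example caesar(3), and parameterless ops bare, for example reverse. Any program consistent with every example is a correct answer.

reverse | dedupe_adjacent

Check, running the answer program on each example:
  "ozprxly" -> "ylxrpzo" -> "ylxrpzo"
  "vgdivupwl" -> "lwpuvidgv" -> "lwpuvidgv"
  "xuvjw" -> "wjvux" -> "wjvux"
  "mmov" -> "vomm" -> "vom"
  "dgwhk" -> "khwgd" -> "khwgd"
  "nssjctxvcwga" -> "agwcvxtcjssn" -> "agwcvxtcjsn"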